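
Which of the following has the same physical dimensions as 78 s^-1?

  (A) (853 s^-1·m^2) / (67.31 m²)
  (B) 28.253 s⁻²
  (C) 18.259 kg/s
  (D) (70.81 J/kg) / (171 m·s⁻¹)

(A)

Reference: s⁻¹.
Each option:
  (A) [m²·s⁻¹] / [m²] = s⁻¹  ← same
  (B) s⁻²
  (C) kg·s⁻¹
  (D) [m²·s⁻²] / [m·s⁻¹] = m·s⁻¹
Only (A) matches s⁻¹.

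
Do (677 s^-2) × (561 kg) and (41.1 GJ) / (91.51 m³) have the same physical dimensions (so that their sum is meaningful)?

No

Dimensions:
  (677 s^-2) × (561 kg):  [s⁻²] · [kg] = kg·s⁻²
  (41.1 GJ) / (91.51 m³):  [kg·m²·s⁻²] / [m³] = kg·m⁻¹·s⁻²
kg·s⁻² ≠ kg·m⁻¹·s⁻², so they cannot be added.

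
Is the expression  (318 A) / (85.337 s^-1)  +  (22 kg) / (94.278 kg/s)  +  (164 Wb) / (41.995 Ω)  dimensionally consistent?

No

In SI base units:
  (318 A) / (85.337 s^-1):  [A] / [s⁻¹] = s·A
  (22 kg) / (94.278 kg/s):  [kg] / [kg·s⁻¹] = s
  (164 Wb) / (41.995 Ω):  [kg·m²·s⁻²·A⁻¹] / [kg·m²·s⁻³·A⁻²] = s·A
The terms do not share a single dimension (s vs s·A).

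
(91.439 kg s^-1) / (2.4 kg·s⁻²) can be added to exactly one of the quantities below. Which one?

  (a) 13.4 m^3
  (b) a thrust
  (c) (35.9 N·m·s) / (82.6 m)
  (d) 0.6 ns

Reference: [kg·s⁻¹] / [kg·s⁻²] = s.
Each option:
  (a) m³
  (b) [thrust] = kg·m·s⁻²
  (c) [kg·m²·s⁻¹] / [m] = kg·m·s⁻¹
  (d) s  ← same
Only (d) matches s.

(d)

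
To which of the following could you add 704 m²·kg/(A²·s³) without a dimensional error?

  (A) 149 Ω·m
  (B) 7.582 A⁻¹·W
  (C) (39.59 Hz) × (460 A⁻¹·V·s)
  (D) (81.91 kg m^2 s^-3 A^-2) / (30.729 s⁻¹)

Reference: kg·m²·s⁻³·A⁻².
Each option:
  (A) Ω·m = V·A⁻¹·m = kg·m³·s⁻³·A⁻²
  (B) W·A⁻¹ = J·s⁻¹·A⁻¹ = kg·m²·s⁻³·A⁻¹
  (C) [s⁻¹] · [kg·m²·s⁻²·A⁻²] = kg·m²·s⁻³·A⁻²  ← same
  (D) [kg·m²·s⁻³·A⁻²] / [s⁻¹] = kg·m²·s⁻²·A⁻²
Only (C) matches kg·m²·s⁻³·A⁻².

(C)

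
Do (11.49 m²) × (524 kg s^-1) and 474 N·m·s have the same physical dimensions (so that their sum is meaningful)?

Expand each in SI base units:
  (11.49 m²) × (524 kg s^-1):  [m²] · [kg·s⁻¹] = kg·m²·s⁻¹
  474 N·m·s:  N·m·s = kg·m·s⁻²·m·s = kg·m²·s⁻¹
Both are kg·m²·s⁻¹, so they have the same dimensions and can be added.

Yes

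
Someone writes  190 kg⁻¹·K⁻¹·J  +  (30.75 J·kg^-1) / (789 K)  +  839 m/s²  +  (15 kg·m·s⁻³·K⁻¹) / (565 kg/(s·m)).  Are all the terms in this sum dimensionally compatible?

In SI base units:
  190 kg⁻¹·K⁻¹·J:  J·kg⁻¹·K⁻¹ = N·m·kg⁻¹·K⁻¹ = m²·s⁻²·K⁻¹
  (30.75 J·kg^-1) / (789 K):  [m²·s⁻²] / [K] = m²·s⁻²·K⁻¹
  839 m/s²:  m·s⁻²
  (15 kg·m·s⁻³·K⁻¹) / (565 kg/(s·m)):  [kg·m·s⁻³·K⁻¹] / [kg·m⁻¹·s⁻¹] = m²·s⁻²·K⁻¹
The terms do not share a single dimension (m²·s⁻²·K⁻¹ vs m·s⁻²).

No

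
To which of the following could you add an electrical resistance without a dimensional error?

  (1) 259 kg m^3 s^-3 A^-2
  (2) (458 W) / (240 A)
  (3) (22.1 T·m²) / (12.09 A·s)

(3)

Reference: [electrical resistance] = kg·m²·s⁻³·A⁻².
Each option:
  (1) kg·m³·s⁻³·A⁻²
  (2) [kg·m²·s⁻³] / [A] = kg·m²·s⁻³·A⁻¹
  (3) [kg·m²·s⁻²·A⁻¹] / [s·A] = kg·m²·s⁻³·A⁻²  ← same
Only (3) matches kg·m²·s⁻³·A⁻².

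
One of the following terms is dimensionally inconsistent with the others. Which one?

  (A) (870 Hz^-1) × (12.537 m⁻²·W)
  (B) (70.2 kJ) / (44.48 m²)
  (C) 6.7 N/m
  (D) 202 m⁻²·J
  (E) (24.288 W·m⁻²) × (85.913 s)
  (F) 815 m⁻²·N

(F)

Reduce each to base SI dimensions:
  (A) [s] · [kg·s⁻³] = kg·s⁻²
  (B) [kg·m²·s⁻²] / [m²] = kg·s⁻²
  (C) N·m⁻¹ = kg·m·s⁻²·m⁻¹ = kg·s⁻²
  (D) J·m⁻² = N·m·m⁻² = kg·s⁻²
  (E) [kg·s⁻³] · [s] = kg·s⁻²
  (F) N·m⁻² = kg·m·s⁻²·m⁻² = kg·m⁻¹·s⁻²
All reduce to kg·s⁻² except (F), which is kg·m⁻¹·s⁻².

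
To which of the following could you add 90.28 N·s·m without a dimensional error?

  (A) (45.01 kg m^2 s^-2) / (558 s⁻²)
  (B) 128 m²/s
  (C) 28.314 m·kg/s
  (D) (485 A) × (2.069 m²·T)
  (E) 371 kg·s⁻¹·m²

(E)

Reference: N·m·s = kg·m·s⁻²·m·s = kg·m²·s⁻¹.
Each option:
  (A) [kg·m²·s⁻²] / [s⁻²] = kg·m²
  (B) m²·s⁻¹
  (C) kg·m·s⁻¹
  (D) [A] · [kg·m²·s⁻²·A⁻¹] = kg·m²·s⁻²
  (E) kg·m²·s⁻¹  ← same
Only (E) matches kg·m²·s⁻¹.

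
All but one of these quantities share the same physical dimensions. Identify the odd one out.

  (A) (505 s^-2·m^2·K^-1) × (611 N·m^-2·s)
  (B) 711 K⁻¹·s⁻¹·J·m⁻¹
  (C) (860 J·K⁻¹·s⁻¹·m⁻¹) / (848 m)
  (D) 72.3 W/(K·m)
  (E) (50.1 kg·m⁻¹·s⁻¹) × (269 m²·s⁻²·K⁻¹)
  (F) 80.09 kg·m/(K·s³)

Expand each in SI base units:
  (A) [m²·s⁻²·K⁻¹] · [kg·m⁻¹·s⁻¹] = kg·m·s⁻³·K⁻¹
  (B) J·s⁻¹·m⁻¹·K⁻¹ = N·m·s⁻¹·m⁻¹·K⁻¹ = kg·m·s⁻³·K⁻¹
  (C) [kg·m·s⁻³·K⁻¹] / [m] = kg·s⁻³·K⁻¹
  (D) W·m⁻¹·K⁻¹ = J·s⁻¹·m⁻¹·K⁻¹ = kg·m·s⁻³·K⁻¹
  (E) [kg·m⁻¹·s⁻¹] · [m²·s⁻²·K⁻¹] = kg·m·s⁻³·K⁻¹
  (F) kg·m·s⁻³·K⁻¹
All reduce to kg·m·s⁻³·K⁻¹ except (C), which is kg·s⁻³·K⁻¹.

(C)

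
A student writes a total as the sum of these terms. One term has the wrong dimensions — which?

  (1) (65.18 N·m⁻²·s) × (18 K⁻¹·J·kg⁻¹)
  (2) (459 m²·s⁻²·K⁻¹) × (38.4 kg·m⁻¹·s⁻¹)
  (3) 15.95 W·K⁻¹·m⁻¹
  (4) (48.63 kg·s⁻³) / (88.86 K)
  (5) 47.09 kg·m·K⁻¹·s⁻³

Dimensions:
  (1) [kg·m⁻¹·s⁻¹] · [m²·s⁻²·K⁻¹] = kg·m·s⁻³·K⁻¹
  (2) [m²·s⁻²·K⁻¹] · [kg·m⁻¹·s⁻¹] = kg·m·s⁻³·K⁻¹
  (3) W·m⁻¹·K⁻¹ = J·s⁻¹·m⁻¹·K⁻¹ = kg·m·s⁻³·K⁻¹
  (4) [kg·s⁻³] / [K] = kg·s⁻³·K⁻¹
  (5) kg·m·s⁻³·K⁻¹
All reduce to kg·m·s⁻³·K⁻¹ except (4), which is kg·s⁻³·K⁻¹.

(4)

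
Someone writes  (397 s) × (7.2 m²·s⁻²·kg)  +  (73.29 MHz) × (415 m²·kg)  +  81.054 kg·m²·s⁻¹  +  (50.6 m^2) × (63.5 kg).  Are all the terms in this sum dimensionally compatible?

No

In SI base units:
  (397 s) × (7.2 m²·s⁻²·kg):  [s] · [kg·m²·s⁻²] = kg·m²·s⁻¹
  (73.29 MHz) × (415 m²·kg):  [s⁻¹] · [kg·m²] = kg·m²·s⁻¹
  81.054 kg·m²·s⁻¹:  kg·m²·s⁻¹
  (50.6 m^2) × (63.5 kg):  [m²] · [kg] = kg·m²
The terms do not share a single dimension (kg·m² vs kg·m²·s⁻¹).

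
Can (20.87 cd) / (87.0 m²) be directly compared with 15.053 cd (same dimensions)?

No

Work out the base dimensions of each:
  (20.87 cd) / (87.0 m²):  [cd] / [m²] = m⁻²·cd
  15.053 cd:  cd
m⁻²·cd ≠ cd, so they cannot be added.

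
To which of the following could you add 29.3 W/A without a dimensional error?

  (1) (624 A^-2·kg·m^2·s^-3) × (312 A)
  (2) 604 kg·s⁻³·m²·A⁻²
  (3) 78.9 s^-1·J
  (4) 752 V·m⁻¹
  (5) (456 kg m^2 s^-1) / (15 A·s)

(1)

Reference: W·A⁻¹ = J·s⁻¹·A⁻¹ = kg·m²·s⁻³·A⁻¹.
Each option:
  (1) [kg·m²·s⁻³·A⁻²] · [A] = kg·m²·s⁻³·A⁻¹  ← same
  (2) kg·m²·s⁻³·A⁻²
  (3) J·s⁻¹ = N·m·s⁻¹ = kg·m²·s⁻³
  (4) V·m⁻¹ = J·C⁻¹·m⁻¹ = kg·m·s⁻³·A⁻¹
  (5) [kg·m²·s⁻¹] / [s·A] = kg·m²·s⁻²·A⁻¹
Only (1) matches kg·m²·s⁻³·A⁻¹.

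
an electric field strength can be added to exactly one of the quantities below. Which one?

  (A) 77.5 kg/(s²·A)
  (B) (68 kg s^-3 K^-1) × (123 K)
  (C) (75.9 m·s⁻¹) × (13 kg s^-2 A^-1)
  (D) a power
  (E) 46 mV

(C)

Reference: [electric field strength] = kg·m·s⁻³·A⁻¹.
Each option:
  (A) kg·s⁻²·A⁻¹
  (B) [kg·s⁻³·K⁻¹] · [K] = kg·s⁻³
  (C) [m·s⁻¹] · [kg·s⁻²·A⁻¹] = kg·m·s⁻³·A⁻¹  ← same
  (D) [power] = kg·m²·s⁻³
  (E) V = J·C⁻¹ = kg·m²·s⁻³·A⁻¹
Only (C) matches kg·m·s⁻³·A⁻¹.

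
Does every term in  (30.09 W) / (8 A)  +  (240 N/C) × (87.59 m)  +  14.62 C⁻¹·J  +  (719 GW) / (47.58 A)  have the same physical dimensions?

Work out the base dimensions of each:
  (30.09 W) / (8 A):  [kg·m²·s⁻³] / [A] = kg·m²·s⁻³·A⁻¹
  (240 N/C) × (87.59 m):  [kg·m·s⁻³·A⁻¹] · [m] = kg·m²·s⁻³·A⁻¹
  14.62 C⁻¹·J:  J·C⁻¹ = N·m·(s·A)⁻¹ = kg·m²·s⁻³·A⁻¹
  (719 GW) / (47.58 A):  [kg·m²·s⁻³] / [A] = kg·m²·s⁻³·A⁻¹
Every term reduces to kg·m²·s⁻³·A⁻¹.

Yes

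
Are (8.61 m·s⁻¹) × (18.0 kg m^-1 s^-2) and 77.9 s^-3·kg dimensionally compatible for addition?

Yes

In SI base units:
  (8.61 m·s⁻¹) × (18.0 kg m^-1 s^-2):  [m·s⁻¹] · [kg·m⁻¹·s⁻²] = kg·s⁻³
  77.9 s^-3·kg:  kg·s⁻³
Both are kg·s⁻³, so they have the same dimensions and can be added.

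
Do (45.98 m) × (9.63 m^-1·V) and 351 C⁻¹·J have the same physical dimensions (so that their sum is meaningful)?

Yes

Dimensions:
  (45.98 m) × (9.63 m^-1·V):  [m] · [kg·m·s⁻³·A⁻¹] = kg·m²·s⁻³·A⁻¹
  351 C⁻¹·J:  J·C⁻¹ = N·m·(s·A)⁻¹ = kg·m²·s⁻³·A⁻¹
Both are kg·m²·s⁻³·A⁻¹, so they have the same dimensions and can be added.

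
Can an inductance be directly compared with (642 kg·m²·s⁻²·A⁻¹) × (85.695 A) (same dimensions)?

In SI base units:
  an inductance:  [inductance] = kg·m²·s⁻²·A⁻²
  (642 kg·m²·s⁻²·A⁻¹) × (85.695 A):  [kg·m²·s⁻²·A⁻¹] · [A] = kg·m²·s⁻²
kg·m²·s⁻²·A⁻² ≠ kg·m²·s⁻², so they cannot be added.

No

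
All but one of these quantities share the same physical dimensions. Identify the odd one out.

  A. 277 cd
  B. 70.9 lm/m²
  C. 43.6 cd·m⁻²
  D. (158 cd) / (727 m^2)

Work out the base dimensions of each:
  A. cd
  B. lm·m⁻² = cd·m⁻² = m⁻²·cd
  C. cd·m⁻² = m⁻²·cd
  D. [cd] / [m²] = m⁻²·cd
All reduce to m⁻²·cd except A., which is cd.

A.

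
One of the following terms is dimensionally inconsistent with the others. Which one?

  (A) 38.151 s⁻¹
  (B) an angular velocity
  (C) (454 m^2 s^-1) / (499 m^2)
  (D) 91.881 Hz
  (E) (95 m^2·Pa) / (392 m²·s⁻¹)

(E)

Expand each in SI base units:
  (A) s⁻¹
  (B) [angular velocity] = s⁻¹
  (C) [m²·s⁻¹] / [m²] = s⁻¹
  (D) Hz = s⁻¹
  (E) [kg·m·s⁻²] / [m²·s⁻¹] = kg·m⁻¹·s⁻¹
All reduce to s⁻¹ except (E), which is kg·m⁻¹·s⁻¹.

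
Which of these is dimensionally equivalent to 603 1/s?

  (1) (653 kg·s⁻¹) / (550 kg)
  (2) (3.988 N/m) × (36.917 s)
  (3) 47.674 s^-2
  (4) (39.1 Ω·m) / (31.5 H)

(1)

Reference: s⁻¹.
Each option:
  (1) [kg·s⁻¹] / [kg] = s⁻¹  ← same
  (2) [kg·s⁻²] · [s] = kg·s⁻¹
  (3) s⁻²
  (4) [kg·m³·s⁻³·A⁻²] / [kg·m²·s⁻²·A⁻²] = m·s⁻¹
Only (1) matches s⁻¹.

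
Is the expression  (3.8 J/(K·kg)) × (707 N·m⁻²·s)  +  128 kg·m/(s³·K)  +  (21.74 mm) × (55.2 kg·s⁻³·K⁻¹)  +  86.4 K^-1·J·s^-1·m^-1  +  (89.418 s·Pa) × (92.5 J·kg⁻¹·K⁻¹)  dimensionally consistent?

Yes

Reduce each to base SI dimensions:
  (3.8 J/(K·kg)) × (707 N·m⁻²·s):  [m²·s⁻²·K⁻¹] · [kg·m⁻¹·s⁻¹] = kg·m·s⁻³·K⁻¹
  128 kg·m/(s³·K):  kg·m·s⁻³·K⁻¹
  (21.74 mm) × (55.2 kg·s⁻³·K⁻¹):  [m] · [kg·s⁻³·K⁻¹] = kg·m·s⁻³·K⁻¹
  86.4 K^-1·J·s^-1·m^-1:  J·s⁻¹·m⁻¹·K⁻¹ = N·m·s⁻¹·m⁻¹·K⁻¹ = kg·m·s⁻³·K⁻¹
  (89.418 s·Pa) × (92.5 J·kg⁻¹·K⁻¹):  [kg·m⁻¹·s⁻¹] · [m²·s⁻²·K⁻¹] = kg·m·s⁻³·K⁻¹
Every term reduces to kg·m·s⁻³·K⁻¹.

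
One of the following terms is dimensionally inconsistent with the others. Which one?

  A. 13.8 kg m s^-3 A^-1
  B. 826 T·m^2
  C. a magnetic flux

Work out the base dimensions of each:
  A. kg·m·s⁻³·A⁻¹
  B. T·m² = Wb·m⁻²·m² = kg·m²·s⁻²·A⁻¹
  C. [magnetic flux] = kg·m²·s⁻²·A⁻¹
All reduce to kg·m²·s⁻²·A⁻¹ except A., which is kg·m·s⁻³·A⁻¹.

A.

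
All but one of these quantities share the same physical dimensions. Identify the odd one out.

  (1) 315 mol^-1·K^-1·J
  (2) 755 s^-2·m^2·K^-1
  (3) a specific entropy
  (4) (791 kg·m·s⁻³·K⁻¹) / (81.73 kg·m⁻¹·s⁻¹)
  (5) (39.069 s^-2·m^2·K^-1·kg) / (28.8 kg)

(1)

Work out the base dimensions of each:
  (1) J·mol⁻¹·K⁻¹ = N·m·mol⁻¹·K⁻¹ = kg·m²·s⁻²·K⁻¹·mol⁻¹
  (2) m²·s⁻²·K⁻¹
  (3) [specific entropy] = m²·s⁻²·K⁻¹
  (4) [kg·m·s⁻³·K⁻¹] / [kg·m⁻¹·s⁻¹] = m²·s⁻²·K⁻¹
  (5) [kg·m²·s⁻²·K⁻¹] / [kg] = m²·s⁻²·K⁻¹
All reduce to m²·s⁻²·K⁻¹ except (1), which is kg·m²·s⁻²·K⁻¹·mol⁻¹.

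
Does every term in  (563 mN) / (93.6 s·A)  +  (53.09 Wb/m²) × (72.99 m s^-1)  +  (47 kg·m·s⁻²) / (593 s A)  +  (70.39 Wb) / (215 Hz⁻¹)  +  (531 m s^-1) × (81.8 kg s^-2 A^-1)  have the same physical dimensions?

Dimensions:
  (563 mN) / (93.6 s·A):  [kg·m·s⁻²] / [s·A] = kg·m·s⁻³·A⁻¹
  (53.09 Wb/m²) × (72.99 m s^-1):  [kg·s⁻²·A⁻¹] · [m·s⁻¹] = kg·m·s⁻³·A⁻¹
  (47 kg·m·s⁻²) / (593 s A):  [kg·m·s⁻²] / [s·A] = kg·m·s⁻³·A⁻¹
  (70.39 Wb) / (215 Hz⁻¹):  [kg·m²·s⁻²·A⁻¹] / [s] = kg·m²·s⁻³·A⁻¹
  (531 m s^-1) × (81.8 kg s^-2 A^-1):  [m·s⁻¹] · [kg·s⁻²·A⁻¹] = kg·m·s⁻³·A⁻¹
The terms do not share a single dimension (kg·m²·s⁻³·A⁻¹ vs kg·m·s⁻³·A⁻¹).

No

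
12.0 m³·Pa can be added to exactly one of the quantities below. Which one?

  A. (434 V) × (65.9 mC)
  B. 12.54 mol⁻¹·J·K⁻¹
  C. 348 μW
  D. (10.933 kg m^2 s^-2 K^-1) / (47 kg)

A.

Reference: Pa·m³ = N·m⁻²·m³ = kg·m²·s⁻².
Each option:
  A. [kg·m²·s⁻³·A⁻¹] · [s·A] = kg·m²·s⁻²  ← same
  B. J·mol⁻¹·K⁻¹ = N·m·mol⁻¹·K⁻¹ = kg·m²·s⁻²·K⁻¹·mol⁻¹
  C. W = J·s⁻¹ = kg·m²·s⁻³
  D. [kg·m²·s⁻²·K⁻¹] / [kg] = m²·s⁻²·K⁻¹
Only A. matches kg·m²·s⁻².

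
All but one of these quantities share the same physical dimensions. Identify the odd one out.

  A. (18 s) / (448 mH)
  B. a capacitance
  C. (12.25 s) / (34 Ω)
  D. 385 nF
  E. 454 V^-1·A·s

A.

Expand each in SI base units:
  A. [s] / [kg·m²·s⁻²·A⁻²] = kg⁻¹·m⁻²·s³·A²
  B. [capacitance] = kg⁻¹·m⁻²·s⁴·A²
  C. [s] / [kg·m²·s⁻³·A⁻²] = kg⁻¹·m⁻²·s⁴·A²
  D. F = C·V⁻¹ = kg⁻¹·m⁻²·s⁴·A²
  E. A·s·V⁻¹ = A·s·(J·C⁻¹)⁻¹ = kg⁻¹·m⁻²·s⁴·A²
All reduce to kg⁻¹·m⁻²·s⁴·A² except A., which is kg⁻¹·m⁻²·s³·A².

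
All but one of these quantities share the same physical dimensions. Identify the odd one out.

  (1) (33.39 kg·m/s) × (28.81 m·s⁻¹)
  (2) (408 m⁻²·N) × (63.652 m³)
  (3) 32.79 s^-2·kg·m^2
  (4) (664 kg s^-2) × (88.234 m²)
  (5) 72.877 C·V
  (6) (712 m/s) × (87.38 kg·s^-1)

(6)

Reduce each to base SI dimensions:
  (1) [kg·m·s⁻¹] · [m·s⁻¹] = kg·m²·s⁻²
  (2) [kg·m⁻¹·s⁻²] · [m³] = kg·m²·s⁻²
  (3) kg·m²·s⁻²
  (4) [kg·s⁻²] · [m²] = kg·m²·s⁻²
  (5) C·V = s·A·J·C⁻¹ = kg·m²·s⁻²
  (6) [m·s⁻¹] · [kg·s⁻¹] = kg·m·s⁻²
All reduce to kg·m²·s⁻² except (6), which is kg·m·s⁻².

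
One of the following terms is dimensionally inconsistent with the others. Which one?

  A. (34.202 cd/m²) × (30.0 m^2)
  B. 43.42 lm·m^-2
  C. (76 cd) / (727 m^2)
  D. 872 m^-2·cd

A.

Dimensions:
  A. [m⁻²·cd] · [m²] = cd
  B. lm·m⁻² = cd·m⁻² = m⁻²·cd
  C. [cd] / [m²] = m⁻²·cd
  D. cd·m⁻² = m⁻²·cd
All reduce to m⁻²·cd except A., which is cd.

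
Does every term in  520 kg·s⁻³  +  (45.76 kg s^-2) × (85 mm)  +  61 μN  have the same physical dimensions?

No

Reduce each to base SI dimensions:
  520 kg·s⁻³:  kg·s⁻³
  (45.76 kg s^-2) × (85 mm):  [kg·s⁻²] · [m] = kg·m·s⁻²
  61 μN:  N = kg·m·s⁻²
The terms do not share a single dimension (kg·m·s⁻² vs kg·s⁻³).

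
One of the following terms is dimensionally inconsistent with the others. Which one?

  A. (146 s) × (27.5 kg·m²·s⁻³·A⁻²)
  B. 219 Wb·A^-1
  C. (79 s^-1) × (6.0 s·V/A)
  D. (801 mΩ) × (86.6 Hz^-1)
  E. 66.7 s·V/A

C.

Expand each in SI base units:
  A. [s] · [kg·m²·s⁻³·A⁻²] = kg·m²·s⁻²·A⁻²
  B. Wb·A⁻¹ = V·s·A⁻¹ = kg·m²·s⁻²·A⁻²
  C. [s⁻¹] · [kg·m²·s⁻²·A⁻²] = kg·m²·s⁻³·A⁻²
  D. [kg·m²·s⁻³·A⁻²] · [s] = kg·m²·s⁻²·A⁻²
  E. V·s·A⁻¹ = J·C⁻¹·s·A⁻¹ = kg·m²·s⁻²·A⁻²
All reduce to kg·m²·s⁻²·A⁻² except C., which is kg·m²·s⁻³·A⁻².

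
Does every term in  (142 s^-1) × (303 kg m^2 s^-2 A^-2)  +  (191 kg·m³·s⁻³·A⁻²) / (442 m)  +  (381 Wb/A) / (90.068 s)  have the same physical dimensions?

Yes

Work out the base dimensions of each:
  (142 s^-1) × (303 kg m^2 s^-2 A^-2):  [s⁻¹] · [kg·m²·s⁻²·A⁻²] = kg·m²·s⁻³·A⁻²
  (191 kg·m³·s⁻³·A⁻²) / (442 m):  [kg·m³·s⁻³·A⁻²] / [m] = kg·m²·s⁻³·A⁻²
  (381 Wb/A) / (90.068 s):  [kg·m²·s⁻²·A⁻²] / [s] = kg·m²·s⁻³·A⁻²
Every term reduces to kg·m²·s⁻³·A⁻².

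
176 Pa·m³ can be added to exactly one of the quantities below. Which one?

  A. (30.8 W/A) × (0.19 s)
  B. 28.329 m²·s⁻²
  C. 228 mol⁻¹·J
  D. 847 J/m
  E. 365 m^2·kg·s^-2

E.

Reference: Pa·m³ = N·m⁻²·m³ = kg·m²·s⁻².
Each option:
  A. [kg·m²·s⁻³·A⁻¹] · [s] = kg·m²·s⁻²·A⁻¹
  B. m²·s⁻²
  C. J·mol⁻¹ = N·m·mol⁻¹ = kg·m²·s⁻²·mol⁻¹
  D. J·m⁻¹ = N·m·m⁻¹ = kg·m·s⁻²
  E. kg·m²·s⁻²  ← same
Only E. matches kg·m²·s⁻².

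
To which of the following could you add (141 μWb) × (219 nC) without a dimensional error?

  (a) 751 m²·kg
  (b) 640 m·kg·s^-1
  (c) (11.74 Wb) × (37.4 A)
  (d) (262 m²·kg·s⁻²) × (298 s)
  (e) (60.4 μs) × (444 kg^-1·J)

(d)

Reference: [kg·m²·s⁻²·A⁻¹] · [s·A] = kg·m²·s⁻¹.
Each option:
  (a) kg·m²
  (b) kg·m·s⁻¹
  (c) [kg·m²·s⁻²·A⁻¹] · [A] = kg·m²·s⁻²
  (d) [kg·m²·s⁻²] · [s] = kg·m²·s⁻¹  ← same
  (e) [s] · [m²·s⁻²] = m²·s⁻¹
Only (d) matches kg·m²·s⁻¹.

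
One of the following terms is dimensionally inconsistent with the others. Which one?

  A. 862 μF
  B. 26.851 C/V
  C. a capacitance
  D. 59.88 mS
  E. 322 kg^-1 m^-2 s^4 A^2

Work out the base dimensions of each:
  A. F = C·V⁻¹ = kg⁻¹·m⁻²·s⁴·A²
  B. C·V⁻¹ = s·A·(J·C⁻¹)⁻¹ = kg⁻¹·m⁻²·s⁴·A²
  C. [capacitance] = kg⁻¹·m⁻²·s⁴·A²
  D. S = Ω⁻¹ = kg⁻¹·m⁻²·s³·A²
  E. kg⁻¹·m⁻²·s⁴·A²
All reduce to kg⁻¹·m⁻²·s⁴·A² except D., which is kg⁻¹·m⁻²·s³·A².

D.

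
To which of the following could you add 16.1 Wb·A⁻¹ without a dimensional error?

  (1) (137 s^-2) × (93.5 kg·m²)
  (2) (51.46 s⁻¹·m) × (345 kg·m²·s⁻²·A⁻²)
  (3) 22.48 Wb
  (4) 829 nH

Reference: Wb·A⁻¹ = V·s·A⁻¹ = kg·m²·s⁻²·A⁻².
Each option:
  (1) [s⁻²] · [kg·m²] = kg·m²·s⁻²
  (2) [m·s⁻¹] · [kg·m²·s⁻²·A⁻²] = kg·m³·s⁻³·A⁻²
  (3) Wb = V·s = kg·m²·s⁻²·A⁻¹
  (4) H = V·s·A⁻¹ = kg·m²·s⁻²·A⁻²  ← same
Only (4) matches kg·m²·s⁻²·A⁻².

(4)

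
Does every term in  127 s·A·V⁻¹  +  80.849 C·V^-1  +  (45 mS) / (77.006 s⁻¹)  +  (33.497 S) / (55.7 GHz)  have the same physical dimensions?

Yes

Expand each in SI base units:
  127 s·A·V⁻¹:  A·s·V⁻¹ = A·s·(J·C⁻¹)⁻¹ = kg⁻¹·m⁻²·s⁴·A²
  80.849 C·V^-1:  C·V⁻¹ = s·A·(J·C⁻¹)⁻¹ = kg⁻¹·m⁻²·s⁴·A²
  (45 mS) / (77.006 s⁻¹):  [kg⁻¹·m⁻²·s³·A²] / [s⁻¹] = kg⁻¹·m⁻²·s⁴·A²
  (33.497 S) / (55.7 GHz):  [kg⁻¹·m⁻²·s³·A²] / [s⁻¹] = kg⁻¹·m⁻²·s⁴·A²
Every term reduces to kg⁻¹·m⁻²·s⁴·A².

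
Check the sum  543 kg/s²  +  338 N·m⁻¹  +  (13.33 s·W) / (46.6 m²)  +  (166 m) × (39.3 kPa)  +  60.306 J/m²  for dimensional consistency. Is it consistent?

Work out the base dimensions of each:
  543 kg/s²:  kg·s⁻²
  338 N·m⁻¹:  N·m⁻¹ = kg·m·s⁻²·m⁻¹ = kg·s⁻²
  (13.33 s·W) / (46.6 m²):  [kg·m²·s⁻²] / [m²] = kg·s⁻²
  (166 m) × (39.3 kPa):  [m] · [kg·m⁻¹·s⁻²] = kg·s⁻²
  60.306 J/m²:  J·m⁻² = N·m·m⁻² = kg·s⁻²
Every term reduces to kg·s⁻².

Yes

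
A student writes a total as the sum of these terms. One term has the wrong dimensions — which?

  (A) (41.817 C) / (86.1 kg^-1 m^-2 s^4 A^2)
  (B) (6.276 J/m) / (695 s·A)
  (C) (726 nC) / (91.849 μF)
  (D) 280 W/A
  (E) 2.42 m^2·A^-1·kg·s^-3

Reduce each to base SI dimensions:
  (A) [s·A] / [kg⁻¹·m⁻²·s⁴·A²] = kg·m²·s⁻³·A⁻¹
  (B) [kg·m·s⁻²] / [s·A] = kg·m·s⁻³·A⁻¹
  (C) [s·A] / [kg⁻¹·m⁻²·s⁴·A²] = kg·m²·s⁻³·A⁻¹
  (D) W·A⁻¹ = J·s⁻¹·A⁻¹ = kg·m²·s⁻³·A⁻¹
  (E) kg·m²·s⁻³·A⁻¹
All reduce to kg·m²·s⁻³·A⁻¹ except (B), which is kg·m·s⁻³·A⁻¹.

(B)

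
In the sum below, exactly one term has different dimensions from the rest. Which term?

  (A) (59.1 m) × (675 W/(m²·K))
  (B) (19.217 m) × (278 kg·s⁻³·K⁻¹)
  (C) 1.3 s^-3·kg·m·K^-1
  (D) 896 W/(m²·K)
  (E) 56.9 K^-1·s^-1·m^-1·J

Reduce each to base SI dimensions:
  (A) [m] · [kg·s⁻³·K⁻¹] = kg·m·s⁻³·K⁻¹
  (B) [m] · [kg·s⁻³·K⁻¹] = kg·m·s⁻³·K⁻¹
  (C) kg·m·s⁻³·K⁻¹
  (D) W·m⁻²·K⁻¹ = J·s⁻¹·m⁻²·K⁻¹ = kg·s⁻³·K⁻¹
  (E) J·s⁻¹·m⁻¹·K⁻¹ = N·m·s⁻¹·m⁻¹·K⁻¹ = kg·m·s⁻³·K⁻¹
All reduce to kg·m·s⁻³·K⁻¹ except (D), which is kg·s⁻³·K⁻¹.

(D)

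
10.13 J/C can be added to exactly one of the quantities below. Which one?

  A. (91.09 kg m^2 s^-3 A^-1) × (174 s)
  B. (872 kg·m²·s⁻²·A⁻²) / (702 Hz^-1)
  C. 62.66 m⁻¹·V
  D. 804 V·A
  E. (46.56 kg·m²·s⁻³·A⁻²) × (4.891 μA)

Reference: J·C⁻¹ = N·m·(s·A)⁻¹ = kg·m²·s⁻³·A⁻¹.
Each option:
  A. [kg·m²·s⁻³·A⁻¹] · [s] = kg·m²·s⁻²·A⁻¹
  B. [kg·m²·s⁻²·A⁻²] / [s] = kg·m²·s⁻³·A⁻²
  C. V·m⁻¹ = J·C⁻¹·m⁻¹ = kg·m·s⁻³·A⁻¹
  D. V·A = J·C⁻¹·A = kg·m²·s⁻³
  E. [kg·m²·s⁻³·A⁻²] · [A] = kg·m²·s⁻³·A⁻¹  ← same
Only E. matches kg·m²·s⁻³·A⁻¹.

E.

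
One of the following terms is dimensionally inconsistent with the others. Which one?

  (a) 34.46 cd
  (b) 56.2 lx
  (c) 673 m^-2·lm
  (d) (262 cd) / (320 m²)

In SI base units:
  (a) cd
  (b) lx = lm·m⁻² = m⁻²·cd
  (c) lm·m⁻² = cd·m⁻² = m⁻²·cd
  (d) [cd] / [m²] = m⁻²·cd
All reduce to m⁻²·cd except (a), which is cd.

(a)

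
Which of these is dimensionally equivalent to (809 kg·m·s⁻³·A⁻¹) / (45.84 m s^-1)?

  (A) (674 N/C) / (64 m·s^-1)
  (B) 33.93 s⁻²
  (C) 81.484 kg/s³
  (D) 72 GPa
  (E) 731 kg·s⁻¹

(A)

Reference: [kg·m·s⁻³·A⁻¹] / [m·s⁻¹] = kg·s⁻²·A⁻¹.
Each option:
  (A) [kg·m·s⁻³·A⁻¹] / [m·s⁻¹] = kg·s⁻²·A⁻¹  ← same
  (B) s⁻²
  (C) kg·s⁻³
  (D) Pa = N·m⁻² = kg·m⁻¹·s⁻²
  (E) kg·s⁻¹
Only (A) matches kg·s⁻²·A⁻¹.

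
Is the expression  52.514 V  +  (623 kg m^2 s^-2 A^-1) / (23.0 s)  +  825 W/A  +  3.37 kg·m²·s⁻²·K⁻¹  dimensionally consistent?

Expand each in SI base units:
  52.514 V:  V = J·C⁻¹ = kg·m²·s⁻³·A⁻¹
  (623 kg m^2 s^-2 A^-1) / (23.0 s):  [kg·m²·s⁻²·A⁻¹] / [s] = kg·m²·s⁻³·A⁻¹
  825 W/A:  W·A⁻¹ = J·s⁻¹·A⁻¹ = kg·m²·s⁻³·A⁻¹
  3.37 kg·m²·s⁻²·K⁻¹:  kg·m²·s⁻²·K⁻¹
The terms do not share a single dimension (kg·m²·s⁻²·K⁻¹ vs kg·m²·s⁻³·A⁻¹).

No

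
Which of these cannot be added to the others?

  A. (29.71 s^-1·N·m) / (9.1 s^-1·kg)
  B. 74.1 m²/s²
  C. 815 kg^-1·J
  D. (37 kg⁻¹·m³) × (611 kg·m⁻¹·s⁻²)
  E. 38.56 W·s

Expand each in SI base units:
  A. [kg·m²·s⁻³] / [kg·s⁻¹] = m²·s⁻²
  B. m²·s⁻²
  C. J·kg⁻¹ = N·m·kg⁻¹ = m²·s⁻²
  D. [kg⁻¹·m³] · [kg·m⁻¹·s⁻²] = m²·s⁻²
  E. W·s = J·s⁻¹·s = kg·m²·s⁻²
All reduce to m²·s⁻² except E., which is kg·m²·s⁻².

E.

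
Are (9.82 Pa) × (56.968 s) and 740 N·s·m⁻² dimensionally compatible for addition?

Yes

Reduce each to base SI dimensions:
  (9.82 Pa) × (56.968 s):  [kg·m⁻¹·s⁻²] · [s] = kg·m⁻¹·s⁻¹
  740 N·s·m⁻²:  N·s·m⁻² = kg·m·s⁻²·s·m⁻² = kg·m⁻¹·s⁻¹
Both are kg·m⁻¹·s⁻¹, so they have the same dimensions and can be added.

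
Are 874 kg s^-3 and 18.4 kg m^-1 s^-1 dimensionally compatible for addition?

Reduce each to base SI dimensions:
  874 kg s^-3:  kg·s⁻³
  18.4 kg m^-1 s^-1:  kg·m⁻¹·s⁻¹
kg·s⁻³ ≠ kg·m⁻¹·s⁻¹, so they cannot be added.

No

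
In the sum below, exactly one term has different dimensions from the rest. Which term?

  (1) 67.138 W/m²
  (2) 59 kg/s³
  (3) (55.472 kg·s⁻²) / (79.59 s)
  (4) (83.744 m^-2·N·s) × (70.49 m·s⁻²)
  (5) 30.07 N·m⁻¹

(5)

In SI base units:
  (1) W·m⁻² = J·s⁻¹·m⁻² = kg·s⁻³
  (2) kg·s⁻³
  (3) [kg·s⁻²] / [s] = kg·s⁻³
  (4) [kg·m⁻¹·s⁻¹] · [m·s⁻²] = kg·s⁻³
  (5) N·m⁻¹ = kg·m·s⁻²·m⁻¹ = kg·s⁻²
All reduce to kg·s⁻³ except (5), which is kg·s⁻².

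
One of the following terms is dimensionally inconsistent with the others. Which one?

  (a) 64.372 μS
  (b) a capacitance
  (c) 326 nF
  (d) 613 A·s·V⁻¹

Reduce each to base SI dimensions:
  (a) S = Ω⁻¹ = kg⁻¹·m⁻²·s³·A²
  (b) [capacitance] = kg⁻¹·m⁻²·s⁴·A²
  (c) F = C·V⁻¹ = kg⁻¹·m⁻²·s⁴·A²
  (d) A·s·V⁻¹ = A·s·(J·C⁻¹)⁻¹ = kg⁻¹·m⁻²·s⁴·A²
All reduce to kg⁻¹·m⁻²·s⁴·A² except (a), which is kg⁻¹·m⁻²·s³·A².

(a)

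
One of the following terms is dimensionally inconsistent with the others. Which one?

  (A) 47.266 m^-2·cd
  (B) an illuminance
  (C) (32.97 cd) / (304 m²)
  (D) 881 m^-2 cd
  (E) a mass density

Expand each in SI base units:
  (A) cd·m⁻² = m⁻²·cd
  (B) [illuminance] = m⁻²·cd
  (C) [cd] / [m²] = m⁻²·cd
  (D) m⁻²·cd
  (E) [mass density] = kg·m⁻³
All reduce to m⁻²·cd except (E), which is kg·m⁻³.

(E)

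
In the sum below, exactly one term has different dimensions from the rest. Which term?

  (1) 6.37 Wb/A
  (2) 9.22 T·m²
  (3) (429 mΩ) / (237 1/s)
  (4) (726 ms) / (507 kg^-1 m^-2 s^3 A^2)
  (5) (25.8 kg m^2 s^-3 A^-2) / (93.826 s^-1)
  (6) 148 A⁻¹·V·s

Dimensions:
  (1) Wb·A⁻¹ = V·s·A⁻¹ = kg·m²·s⁻²·A⁻²
  (2) T·m² = Wb·m⁻²·m² = kg·m²·s⁻²·A⁻¹
  (3) [kg·m²·s⁻³·A⁻²] / [s⁻¹] = kg·m²·s⁻²·A⁻²
  (4) [s] / [kg⁻¹·m⁻²·s³·A²] = kg·m²·s⁻²·A⁻²
  (5) [kg·m²·s⁻³·A⁻²] / [s⁻¹] = kg·m²·s⁻²·A⁻²
  (6) V·s·A⁻¹ = J·C⁻¹·s·A⁻¹ = kg·m²·s⁻²·A⁻²
All reduce to kg·m²·s⁻²·A⁻² except (2), which is kg·m²·s⁻²·A⁻¹.

(2)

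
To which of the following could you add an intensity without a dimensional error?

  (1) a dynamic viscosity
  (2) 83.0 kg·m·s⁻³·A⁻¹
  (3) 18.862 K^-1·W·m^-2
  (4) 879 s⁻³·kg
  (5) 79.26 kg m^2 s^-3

Reference: [intensity] = kg·s⁻³.
Each option:
  (1) [dynamic viscosity] = kg·m⁻¹·s⁻¹
  (2) kg·m·s⁻³·A⁻¹
  (3) W·m⁻²·K⁻¹ = J·s⁻¹·m⁻²·K⁻¹ = kg·s⁻³·K⁻¹
  (4) kg·s⁻³  ← same
  (5) kg·m²·s⁻³
Only (4) matches kg·s⁻³.

(4)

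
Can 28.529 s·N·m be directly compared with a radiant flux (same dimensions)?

Reduce each to base SI dimensions:
  28.529 s·N·m:  N·m·s = kg·m·s⁻²·m·s = kg·m²·s⁻¹
  a radiant flux:  [radiant flux] = kg·m²·s⁻³
kg·m²·s⁻¹ ≠ kg·m²·s⁻³, so they cannot be added.

No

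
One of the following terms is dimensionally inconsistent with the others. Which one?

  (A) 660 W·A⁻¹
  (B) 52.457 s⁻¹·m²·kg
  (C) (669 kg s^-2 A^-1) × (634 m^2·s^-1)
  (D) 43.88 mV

(B)

Expand each in SI base units:
  (A) W·A⁻¹ = J·s⁻¹·A⁻¹ = kg·m²·s⁻³·A⁻¹
  (B) kg·m²·s⁻¹
  (C) [kg·s⁻²·A⁻¹] · [m²·s⁻¹] = kg·m²·s⁻³·A⁻¹
  (D) V = J·C⁻¹ = kg·m²·s⁻³·A⁻¹
All reduce to kg·m²·s⁻³·A⁻¹ except (B), which is kg·m²·s⁻¹.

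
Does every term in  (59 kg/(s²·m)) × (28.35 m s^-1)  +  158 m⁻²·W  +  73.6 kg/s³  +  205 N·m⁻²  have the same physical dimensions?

In SI base units:
  (59 kg/(s²·m)) × (28.35 m s^-1):  [kg·m⁻¹·s⁻²] · [m·s⁻¹] = kg·s⁻³
  158 m⁻²·W:  W·m⁻² = J·s⁻¹·m⁻² = kg·s⁻³
  73.6 kg/s³:  kg·s⁻³
  205 N·m⁻²:  N·m⁻² = kg·m·s⁻²·m⁻² = kg·m⁻¹·s⁻²
The terms do not share a single dimension (kg·m⁻¹·s⁻² vs kg·s⁻³).

No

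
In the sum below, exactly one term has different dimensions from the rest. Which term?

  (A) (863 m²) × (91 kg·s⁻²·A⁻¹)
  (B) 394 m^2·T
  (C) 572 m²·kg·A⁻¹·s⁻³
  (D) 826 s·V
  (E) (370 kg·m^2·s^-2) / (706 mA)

(C)

Expand each in SI base units:
  (A) [m²] · [kg·s⁻²·A⁻¹] = kg·m²·s⁻²·A⁻¹
  (B) T·m² = Wb·m⁻²·m² = kg·m²·s⁻²·A⁻¹
  (C) kg·m²·s⁻³·A⁻¹
  (D) V·s = J·C⁻¹·s = kg·m²·s⁻²·A⁻¹
  (E) [kg·m²·s⁻²] / [A] = kg·m²·s⁻²·A⁻¹
All reduce to kg·m²·s⁻²·A⁻¹ except (C), which is kg·m²·s⁻³·A⁻¹.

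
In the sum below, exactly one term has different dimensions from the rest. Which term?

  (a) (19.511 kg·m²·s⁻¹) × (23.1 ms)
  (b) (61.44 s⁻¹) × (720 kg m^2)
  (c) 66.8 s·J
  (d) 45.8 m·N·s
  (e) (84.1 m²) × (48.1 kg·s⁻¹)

Work out the base dimensions of each:
  (a) [kg·m²·s⁻¹] · [s] = kg·m²
  (b) [s⁻¹] · [kg·m²] = kg·m²·s⁻¹
  (c) J·s = N·m·s = kg·m²·s⁻¹
  (d) N·m·s = kg·m·s⁻²·m·s = kg·m²·s⁻¹
  (e) [m²] · [kg·s⁻¹] = kg·m²·s⁻¹
All reduce to kg·m²·s⁻¹ except (a), which is kg·m².

(a)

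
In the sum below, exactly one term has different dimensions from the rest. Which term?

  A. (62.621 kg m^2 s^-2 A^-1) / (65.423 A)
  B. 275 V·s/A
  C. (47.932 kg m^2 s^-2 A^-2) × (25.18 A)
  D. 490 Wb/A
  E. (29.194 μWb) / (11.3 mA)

C.

Reduce each to base SI dimensions:
  A. [kg·m²·s⁻²·A⁻¹] / [A] = kg·m²·s⁻²·A⁻²
  B. V·s·A⁻¹ = J·C⁻¹·s·A⁻¹ = kg·m²·s⁻²·A⁻²
  C. [kg·m²·s⁻²·A⁻²] · [A] = kg·m²·s⁻²·A⁻¹
  D. Wb·A⁻¹ = V·s·A⁻¹ = kg·m²·s⁻²·A⁻²
  E. [kg·m²·s⁻²·A⁻¹] / [A] = kg·m²·s⁻²·A⁻²
All reduce to kg·m²·s⁻²·A⁻² except C., which is kg·m²·s⁻²·A⁻¹.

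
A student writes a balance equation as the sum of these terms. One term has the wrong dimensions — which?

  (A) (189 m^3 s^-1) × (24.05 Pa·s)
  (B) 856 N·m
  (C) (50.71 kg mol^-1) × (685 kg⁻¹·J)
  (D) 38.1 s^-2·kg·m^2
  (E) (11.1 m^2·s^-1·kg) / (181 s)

(C)

Reduce each to base SI dimensions:
  (A) [m³·s⁻¹] · [kg·m⁻¹·s⁻¹] = kg·m²·s⁻²
  (B) N·m = kg·m·s⁻²·m = kg·m²·s⁻²
  (C) [kg·mol⁻¹] · [m²·s⁻²] = kg·m²·s⁻²·mol⁻¹
  (D) kg·m²·s⁻²
  (E) [kg·m²·s⁻¹] / [s] = kg·m²·s⁻²
All reduce to kg·m²·s⁻² except (C), which is kg·m²·s⁻²·mol⁻¹.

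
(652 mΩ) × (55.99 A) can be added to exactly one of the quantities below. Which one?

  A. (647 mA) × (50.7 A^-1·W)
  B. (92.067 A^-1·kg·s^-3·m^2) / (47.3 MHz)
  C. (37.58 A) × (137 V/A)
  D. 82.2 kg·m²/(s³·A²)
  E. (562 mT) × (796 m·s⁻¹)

Reference: [kg·m²·s⁻³·A⁻²] · [A] = kg·m²·s⁻³·A⁻¹.
Each option:
  A. [A] · [kg·m²·s⁻³·A⁻¹] = kg·m²·s⁻³
  B. [kg·m²·s⁻³·A⁻¹] / [s⁻¹] = kg·m²·s⁻²·A⁻¹
  C. [A] · [kg·m²·s⁻³·A⁻²] = kg·m²·s⁻³·A⁻¹  ← same
  D. kg·m²·s⁻³·A⁻²
  E. [kg·s⁻²·A⁻¹] · [m·s⁻¹] = kg·m·s⁻³·A⁻¹
Only C. matches kg·m²·s⁻³·A⁻¹.

C.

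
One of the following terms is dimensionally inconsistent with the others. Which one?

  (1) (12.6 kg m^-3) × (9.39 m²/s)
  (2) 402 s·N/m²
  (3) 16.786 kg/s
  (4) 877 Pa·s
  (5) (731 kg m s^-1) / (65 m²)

In SI base units:
  (1) [kg·m⁻³] · [m²·s⁻¹] = kg·m⁻¹·s⁻¹
  (2) N·s·m⁻² = kg·m·s⁻²·s·m⁻² = kg·m⁻¹·s⁻¹
  (3) kg·s⁻¹
  (4) Pa·s = N·m⁻²·s = kg·m⁻¹·s⁻¹
  (5) [kg·m·s⁻¹] / [m²] = kg·m⁻¹·s⁻¹
All reduce to kg·m⁻¹·s⁻¹ except (3), which is kg·s⁻¹.

(3)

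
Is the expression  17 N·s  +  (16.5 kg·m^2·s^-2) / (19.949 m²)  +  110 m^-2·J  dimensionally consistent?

No

In SI base units:
  17 N·s:  N·s = kg·m·s⁻²·s = kg·m·s⁻¹
  (16.5 kg·m^2·s^-2) / (19.949 m²):  [kg·m²·s⁻²] / [m²] = kg·s⁻²
  110 m^-2·J:  J·m⁻² = N·m·m⁻² = kg·s⁻²
The terms do not share a single dimension (kg·m·s⁻¹ vs kg·s⁻²).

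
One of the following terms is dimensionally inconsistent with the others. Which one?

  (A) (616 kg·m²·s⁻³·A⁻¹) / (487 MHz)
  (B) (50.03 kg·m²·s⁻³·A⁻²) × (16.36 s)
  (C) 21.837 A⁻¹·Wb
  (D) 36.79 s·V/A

(A)

Reduce each to base SI dimensions:
  (A) [kg·m²·s⁻³·A⁻¹] / [s⁻¹] = kg·m²·s⁻²·A⁻¹
  (B) [kg·m²·s⁻³·A⁻²] · [s] = kg·m²·s⁻²·A⁻²
  (C) Wb·A⁻¹ = V·s·A⁻¹ = kg·m²·s⁻²·A⁻²
  (D) V·s·A⁻¹ = J·C⁻¹·s·A⁻¹ = kg·m²·s⁻²·A⁻²
All reduce to kg·m²·s⁻²·A⁻² except (A), which is kg·m²·s⁻²·A⁻¹.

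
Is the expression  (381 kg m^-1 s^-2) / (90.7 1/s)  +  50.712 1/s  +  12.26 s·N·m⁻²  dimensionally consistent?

No

Reduce each to base SI dimensions:
  (381 kg m^-1 s^-2) / (90.7 1/s):  [kg·m⁻¹·s⁻²] / [s⁻¹] = kg·m⁻¹·s⁻¹
  50.712 1/s:  s⁻¹
  12.26 s·N·m⁻²:  N·s·m⁻² = kg·m·s⁻²·s·m⁻² = kg·m⁻¹·s⁻¹
The terms do not share a single dimension (kg·m⁻¹·s⁻¹ vs s⁻¹).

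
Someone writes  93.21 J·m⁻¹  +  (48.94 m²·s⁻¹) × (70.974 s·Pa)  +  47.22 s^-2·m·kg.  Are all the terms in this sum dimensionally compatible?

Expand each in SI base units:
  93.21 J·m⁻¹:  J·m⁻¹ = N·m·m⁻¹ = kg·m·s⁻²
  (48.94 m²·s⁻¹) × (70.974 s·Pa):  [m²·s⁻¹] · [kg·m⁻¹·s⁻¹] = kg·m·s⁻²
  47.22 s^-2·m·kg:  kg·m·s⁻²
Every term reduces to kg·m·s⁻².

Yes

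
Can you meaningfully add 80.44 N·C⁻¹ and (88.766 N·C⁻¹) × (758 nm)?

No

Dimensions:
  80.44 N·C⁻¹:  N·C⁻¹ = kg·m·s⁻²·(s·A)⁻¹ = kg·m·s⁻³·A⁻¹
  (88.766 N·C⁻¹) × (758 nm):  [kg·m·s⁻³·A⁻¹] · [m] = kg·m²·s⁻³·A⁻¹
kg·m·s⁻³·A⁻¹ ≠ kg·m²·s⁻³·A⁻¹, so they cannot be added.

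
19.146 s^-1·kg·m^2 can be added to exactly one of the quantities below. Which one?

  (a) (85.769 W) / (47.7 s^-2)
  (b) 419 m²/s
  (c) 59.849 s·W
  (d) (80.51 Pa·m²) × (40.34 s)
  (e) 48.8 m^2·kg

Reference: kg·m²·s⁻¹.
Each option:
  (a) [kg·m²·s⁻³] / [s⁻²] = kg·m²·s⁻¹  ← same
  (b) m²·s⁻¹
  (c) W·s = J·s⁻¹·s = kg·m²·s⁻²
  (d) [kg·m·s⁻²] · [s] = kg·m·s⁻¹
  (e) kg·m²
Only (a) matches kg·m²·s⁻¹.

(a)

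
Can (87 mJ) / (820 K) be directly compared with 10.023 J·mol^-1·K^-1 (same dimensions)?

No

In SI base units:
  (87 mJ) / (820 K):  [kg·m²·s⁻²] / [K] = kg·m²·s⁻²·K⁻¹
  10.023 J·mol^-1·K^-1:  J·mol⁻¹·K⁻¹ = N·m·mol⁻¹·K⁻¹ = kg·m²·s⁻²·K⁻¹·mol⁻¹
kg·m²·s⁻²·K⁻¹ ≠ kg·m²·s⁻²·K⁻¹·mol⁻¹, so they cannot be added.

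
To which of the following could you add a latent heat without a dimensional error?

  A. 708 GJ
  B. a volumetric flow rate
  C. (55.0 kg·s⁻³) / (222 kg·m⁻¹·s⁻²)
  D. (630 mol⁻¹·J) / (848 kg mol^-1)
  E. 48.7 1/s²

D.

Reference: [latent heat] = m²·s⁻².
Each option:
  A. J = N·m = kg·m²·s⁻²
  B. [volumetric flow rate] = m³·s⁻¹
  C. [kg·s⁻³] / [kg·m⁻¹·s⁻²] = m·s⁻¹
  D. [kg·m²·s⁻²·mol⁻¹] / [kg·mol⁻¹] = m²·s⁻²  ← same
  E. s⁻²
Only D. matches m²·s⁻².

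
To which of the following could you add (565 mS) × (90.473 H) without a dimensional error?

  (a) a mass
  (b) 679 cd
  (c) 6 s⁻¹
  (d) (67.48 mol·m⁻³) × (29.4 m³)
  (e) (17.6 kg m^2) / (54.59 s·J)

Reference: [kg⁻¹·m⁻²·s³·A²] · [kg·m²·s⁻²·A⁻²] = s.
Each option:
  (a) [mass] = kg
  (b) cd
  (c) s⁻¹
  (d) [m⁻³·mol] · [m³] = mol
  (e) [kg·m²] / [kg·m²·s⁻¹] = s  ← same
Only (e) matches s.

(e)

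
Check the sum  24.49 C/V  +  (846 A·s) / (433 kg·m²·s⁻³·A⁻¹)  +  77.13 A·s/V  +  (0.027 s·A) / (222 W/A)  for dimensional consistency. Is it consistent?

Dimensions:
  24.49 C/V:  C·V⁻¹ = s·A·(J·C⁻¹)⁻¹ = kg⁻¹·m⁻²·s⁴·A²
  (846 A·s) / (433 kg·m²·s⁻³·A⁻¹):  [s·A] / [kg·m²·s⁻³·A⁻¹] = kg⁻¹·m⁻²·s⁴·A²
  77.13 A·s/V:  A·s·V⁻¹ = A·s·(J·C⁻¹)⁻¹ = kg⁻¹·m⁻²·s⁴·A²
  (0.027 s·A) / (222 W/A):  [s·A] / [kg·m²·s⁻³·A⁻¹] = kg⁻¹·m⁻²·s⁴·A²
Every term reduces to kg⁻¹·m⁻²·s⁴·A².

Yes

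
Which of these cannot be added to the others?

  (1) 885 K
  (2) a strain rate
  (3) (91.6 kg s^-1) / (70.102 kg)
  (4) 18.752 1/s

(1)

Expand each in SI base units:
  (1) K
  (2) [strain rate] = s⁻¹
  (3) [kg·s⁻¹] / [kg] = s⁻¹
  (4) s⁻¹
All reduce to s⁻¹ except (1), which is K.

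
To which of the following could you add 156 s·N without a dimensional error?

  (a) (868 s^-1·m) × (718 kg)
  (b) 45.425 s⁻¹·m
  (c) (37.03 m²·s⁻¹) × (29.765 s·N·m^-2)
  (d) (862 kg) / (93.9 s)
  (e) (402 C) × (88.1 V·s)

Reference: N·s = kg·m·s⁻²·s = kg·m·s⁻¹.
Each option:
  (a) [m·s⁻¹] · [kg] = kg·m·s⁻¹  ← same
  (b) m·s⁻¹
  (c) [m²·s⁻¹] · [kg·m⁻¹·s⁻¹] = kg·m·s⁻²
  (d) [kg] / [s] = kg·s⁻¹
  (e) [s·A] · [kg·m²·s⁻²·A⁻¹] = kg·m²·s⁻¹
Only (a) matches kg·m·s⁻¹.

(a)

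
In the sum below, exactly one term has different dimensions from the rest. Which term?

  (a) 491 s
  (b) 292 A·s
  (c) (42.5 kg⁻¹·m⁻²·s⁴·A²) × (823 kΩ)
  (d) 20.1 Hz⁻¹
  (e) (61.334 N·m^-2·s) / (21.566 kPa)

Work out the base dimensions of each:
  (a) s
  (b) A·s = s·A
  (c) [kg⁻¹·m⁻²·s⁴·A²] · [kg·m²·s⁻³·A⁻²] = s
  (d) Hz⁻¹ = (s⁻¹)⁻¹ = s
  (e) [kg·m⁻¹·s⁻¹] / [kg·m⁻¹·s⁻²] = s
All reduce to s except (b), which is s·A.

(b)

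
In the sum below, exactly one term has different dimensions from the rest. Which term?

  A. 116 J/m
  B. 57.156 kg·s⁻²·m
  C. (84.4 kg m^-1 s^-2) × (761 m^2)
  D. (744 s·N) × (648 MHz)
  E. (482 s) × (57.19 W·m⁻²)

E.

Work out the base dimensions of each:
  A. J·m⁻¹ = N·m·m⁻¹ = kg·m·s⁻²
  B. kg·m·s⁻²
  C. [kg·m⁻¹·s⁻²] · [m²] = kg·m·s⁻²
  D. [kg·m·s⁻¹] · [s⁻¹] = kg·m·s⁻²
  E. [s] · [kg·s⁻³] = kg·s⁻²
All reduce to kg·m·s⁻² except E., which is kg·s⁻².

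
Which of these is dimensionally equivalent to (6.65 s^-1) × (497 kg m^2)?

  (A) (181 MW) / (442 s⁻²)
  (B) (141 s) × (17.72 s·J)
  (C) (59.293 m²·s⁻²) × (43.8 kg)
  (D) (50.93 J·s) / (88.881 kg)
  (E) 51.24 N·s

(A)

Reference: [s⁻¹] · [kg·m²] = kg·m²·s⁻¹.
Each option:
  (A) [kg·m²·s⁻³] / [s⁻²] = kg·m²·s⁻¹  ← same
  (B) [s] · [kg·m²·s⁻¹] = kg·m²
  (C) [m²·s⁻²] · [kg] = kg·m²·s⁻²
  (D) [kg·m²·s⁻¹] / [kg] = m²·s⁻¹
  (E) N·s = kg·m·s⁻²·s = kg·m·s⁻¹
Only (A) matches kg·m²·s⁻¹.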